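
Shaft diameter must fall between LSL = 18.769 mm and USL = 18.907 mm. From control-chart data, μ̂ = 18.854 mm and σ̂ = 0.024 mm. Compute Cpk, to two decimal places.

Cpu = (USL − μ̂) / (3σ̂) = (18.907 − 18.854) / (3 × 0.024) = 0.7361; Cpl = (μ̂ − LSL) / (3σ̂) = (18.854 − 18.769) / (3 × 0.024) = 1.1806; Cpk = min(Cpu, Cpl) = 0.7361

0.74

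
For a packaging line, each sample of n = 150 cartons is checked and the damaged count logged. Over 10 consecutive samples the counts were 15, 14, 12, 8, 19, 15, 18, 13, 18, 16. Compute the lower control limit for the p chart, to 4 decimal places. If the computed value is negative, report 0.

0.0256

p̄ = Σdᵢ / (k·n) = 148 / (10 × 150) = 0.09867
LCL = p̄ − 3·√(p̄(1−p̄)/n) = 0.09867 − 3 × 0.02435 = 0.02562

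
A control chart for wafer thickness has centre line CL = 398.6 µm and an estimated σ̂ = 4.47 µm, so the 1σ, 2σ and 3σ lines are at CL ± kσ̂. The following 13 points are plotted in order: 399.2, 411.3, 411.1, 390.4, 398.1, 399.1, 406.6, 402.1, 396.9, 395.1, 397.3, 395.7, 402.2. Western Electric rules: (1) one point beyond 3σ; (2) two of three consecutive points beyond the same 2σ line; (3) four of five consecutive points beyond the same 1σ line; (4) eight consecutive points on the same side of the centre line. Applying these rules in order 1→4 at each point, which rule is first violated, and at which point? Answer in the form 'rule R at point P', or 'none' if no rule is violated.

Zone of each point (C = within 1σ̂, B = 1σ̂–2σ̂, A = 2σ̂–3σ̂, * = beyond 3σ̂; sign = side of CL): 1:+C, 2:+A, 3:+A, 4:-B, 5:-C, 6:+C, 7:+B, 8:+C, 9:-C, 10:-C, 11:-C, 12:-C, 13:+C
Rule 2 (two of three consecutive points beyond the same 2σ limit) is satisfied at point 3.

rule 2 at point 3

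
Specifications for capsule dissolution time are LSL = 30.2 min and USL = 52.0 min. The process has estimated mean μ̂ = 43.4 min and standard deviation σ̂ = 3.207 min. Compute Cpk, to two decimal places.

0.89

Cpu = (USL − μ̂) / (3σ̂) = (52.0 − 43.4) / (3 × 3.207) = 0.8939; Cpl = (μ̂ − LSL) / (3σ̂) = (43.4 − 30.2) / (3 × 3.207) = 1.3720; Cpk = min(Cpu, Cpl) = 0.8939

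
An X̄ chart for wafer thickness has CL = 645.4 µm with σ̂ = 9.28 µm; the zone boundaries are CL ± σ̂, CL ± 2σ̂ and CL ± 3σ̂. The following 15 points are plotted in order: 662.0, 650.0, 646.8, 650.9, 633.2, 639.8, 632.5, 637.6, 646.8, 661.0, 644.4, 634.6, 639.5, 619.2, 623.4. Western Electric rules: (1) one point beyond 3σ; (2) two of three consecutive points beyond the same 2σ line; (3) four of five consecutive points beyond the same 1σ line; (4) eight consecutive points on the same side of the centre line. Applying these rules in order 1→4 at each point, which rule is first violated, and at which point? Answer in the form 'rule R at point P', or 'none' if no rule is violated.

rule 2 at point 15

Zone of each point (C = within 1σ̂, B = 1σ̂–2σ̂, A = 2σ̂–3σ̂, * = beyond 3σ̂; sign = side of CL): 1:+B, 2:+C, 3:+C, 4:+C, 5:-B, 6:-C, 7:-B, 8:-C, 9:+C, 10:+B, 11:-C, 12:-B, 13:-C, 14:-A, 15:-A
Rule 2 (two of three consecutive points beyond the same 2σ limit) is satisfied at point 15.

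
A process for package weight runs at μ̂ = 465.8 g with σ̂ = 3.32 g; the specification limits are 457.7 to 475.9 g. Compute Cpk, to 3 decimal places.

0.813

Cpu = (USL − μ̂) / (3σ̂) = (475.9 − 465.8) / (3 × 3.32) = 1.0141; Cpl = (μ̂ − LSL) / (3σ̂) = (465.8 − 457.7) / (3 × 3.32) = 0.8133; Cpk = min(Cpu, Cpl) = 0.8133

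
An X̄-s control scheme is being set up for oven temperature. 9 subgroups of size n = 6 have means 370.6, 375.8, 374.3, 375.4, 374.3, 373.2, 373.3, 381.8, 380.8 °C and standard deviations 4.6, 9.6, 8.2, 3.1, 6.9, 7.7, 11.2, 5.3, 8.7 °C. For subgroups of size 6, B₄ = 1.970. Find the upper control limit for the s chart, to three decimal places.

14.293

s̄ = (4.6 + 9.6 + 8.2 + 3.1 + 6.9 + 7.7 + 11.2 + 5.3 + 8.7) / 9 = 7.2556
UCL_s = B₄·s̄ = 1.970 × 7.2556 = 14.2934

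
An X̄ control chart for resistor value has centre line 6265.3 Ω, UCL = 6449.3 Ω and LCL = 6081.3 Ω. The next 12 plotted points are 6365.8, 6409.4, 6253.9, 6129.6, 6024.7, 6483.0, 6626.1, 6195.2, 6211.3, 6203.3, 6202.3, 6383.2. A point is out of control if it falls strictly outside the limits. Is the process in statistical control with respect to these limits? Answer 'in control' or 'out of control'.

out of control

Compare each point to [6081.3, 6449.3]: sample 5 = 6024.7 < LCL; sample 6 = 6483.0 > UCL; sample 7 = 6626.1 > UCL.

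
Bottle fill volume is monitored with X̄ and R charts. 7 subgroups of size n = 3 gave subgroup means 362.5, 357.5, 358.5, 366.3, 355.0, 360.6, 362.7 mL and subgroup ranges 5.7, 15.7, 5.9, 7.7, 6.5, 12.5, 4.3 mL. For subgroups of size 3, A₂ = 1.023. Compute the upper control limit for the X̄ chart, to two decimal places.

368.96

X̄̄ = (362.5 + 357.5 + 358.5 + 366.3 + 355.0 + 360.6 + 362.7) / 7 = 2523.1000 / 7 = 360.4429
R̄ = (5.7 + 15.7 + 5.9 + 7.7 + 6.5 + 12.5 + 4.3) / 7 = 58.3000 / 7 = 8.3286
UCL = X̄̄ + A₂·R̄ = 360.4429 + 1.023 × 8.3286 = 368.9630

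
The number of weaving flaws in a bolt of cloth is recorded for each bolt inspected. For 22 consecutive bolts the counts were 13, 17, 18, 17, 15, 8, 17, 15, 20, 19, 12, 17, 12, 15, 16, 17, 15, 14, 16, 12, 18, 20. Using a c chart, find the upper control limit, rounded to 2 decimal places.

c̄ = (13 + 17 + 18 + 17 + 15 + 8 + 17 + 15 + 20 + 19 + 12 + 17 + 12 + 15 + 16 + 17 + 15 + 14 + 16 + 12 + 18 + 20) / 22 = 343 / 22 = 15.5909
UCL = c̄ + 3√c̄ = 15.5909 + 3 × √15.5909 = 15.5909 + 3 × 3.9485 = 27.4365

27.44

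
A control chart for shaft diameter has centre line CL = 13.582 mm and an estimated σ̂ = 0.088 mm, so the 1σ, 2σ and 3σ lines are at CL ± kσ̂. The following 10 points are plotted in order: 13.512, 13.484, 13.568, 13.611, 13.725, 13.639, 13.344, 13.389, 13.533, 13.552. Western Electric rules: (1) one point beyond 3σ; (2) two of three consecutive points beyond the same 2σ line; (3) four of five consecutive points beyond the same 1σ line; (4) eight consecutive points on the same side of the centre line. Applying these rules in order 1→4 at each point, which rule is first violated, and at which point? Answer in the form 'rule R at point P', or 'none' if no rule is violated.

Zone of each point (C = within 1σ̂, B = 1σ̂–2σ̂, A = 2σ̂–3σ̂, * = beyond 3σ̂; sign = side of CL): 1:-C, 2:-B, 3:-C, 4:+C, 5:+B, 6:+C, 7:-A, 8:-A, 9:-C, 10:-C
Rule 2 (two of three consecutive points beyond the same 2σ limit) is satisfied at point 8.

rule 2 at point 8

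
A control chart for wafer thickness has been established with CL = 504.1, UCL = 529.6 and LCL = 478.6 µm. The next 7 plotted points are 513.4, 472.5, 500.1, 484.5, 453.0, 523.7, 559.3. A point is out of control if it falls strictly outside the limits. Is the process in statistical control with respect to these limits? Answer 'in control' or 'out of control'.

Compare each point to [478.6, 529.6]: sample 2 = 472.5 < LCL; sample 5 = 453.0 < LCL; sample 7 = 559.3 > UCL.

out of control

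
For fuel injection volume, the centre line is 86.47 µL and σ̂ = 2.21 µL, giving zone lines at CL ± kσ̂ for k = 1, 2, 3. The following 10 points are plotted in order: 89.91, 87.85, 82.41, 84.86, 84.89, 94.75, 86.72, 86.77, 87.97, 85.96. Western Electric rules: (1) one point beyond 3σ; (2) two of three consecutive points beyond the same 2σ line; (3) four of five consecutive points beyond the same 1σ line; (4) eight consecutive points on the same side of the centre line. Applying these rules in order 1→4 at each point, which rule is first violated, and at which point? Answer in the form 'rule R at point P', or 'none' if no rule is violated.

rule 1 at point 6

Zone of each point (C = within 1σ̂, B = 1σ̂–2σ̂, A = 2σ̂–3σ̂, * = beyond 3σ̂; sign = side of CL): 1:+B, 2:+C, 3:-B, 4:-C, 5:-C, 6:+*, 7:+C, 8:+C, 9:+C, 10:-C
Rule 1 (one point beyond the 3σ limits) is satisfied at point 6.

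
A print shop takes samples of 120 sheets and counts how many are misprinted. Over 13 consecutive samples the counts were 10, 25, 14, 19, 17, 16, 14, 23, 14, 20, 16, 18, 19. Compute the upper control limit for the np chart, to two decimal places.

28.85

p̄ = Σdᵢ / (k·n) = 225 / (13 × 120) = 0.14423
UCL = np̄ + 3·√(np̄(1−p̄)) = 17.3077 + 3 × √(17.3077×0.85577) = 17.3077 + 3 × 3.8486 = 28.8534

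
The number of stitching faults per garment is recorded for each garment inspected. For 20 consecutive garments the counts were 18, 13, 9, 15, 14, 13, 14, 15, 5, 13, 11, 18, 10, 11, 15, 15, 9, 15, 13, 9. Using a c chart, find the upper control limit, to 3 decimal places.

c̄ = (18 + 13 + 9 + 15 + 14 + 13 + 14 + 15 + 5 + 13 + 11 + 18 + 10 + 11 + 15 + 15 + 9 + 15 + 13 + 9) / 20 = 255 / 20 = 12.7500
UCL = c̄ + 3√c̄ = 12.7500 + 3 × √12.7500 = 12.7500 + 3 × 3.5707 = 23.4621

23.462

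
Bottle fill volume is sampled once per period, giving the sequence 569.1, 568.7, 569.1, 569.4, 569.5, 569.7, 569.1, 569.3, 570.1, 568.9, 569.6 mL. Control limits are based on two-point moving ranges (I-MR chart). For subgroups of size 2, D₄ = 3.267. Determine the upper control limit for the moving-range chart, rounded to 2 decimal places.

Moving ranges: 0.4, 0.4, 0.3, 0.1, 0.2, 0.6, 0.2, 0.8, 1.2, 0.7; M̄R̄ = 4.9000 / 10 = 0.4900
UCL_MR = D₄·M̄R̄ = 3.267 × 0.4900 = 1.6008

1.60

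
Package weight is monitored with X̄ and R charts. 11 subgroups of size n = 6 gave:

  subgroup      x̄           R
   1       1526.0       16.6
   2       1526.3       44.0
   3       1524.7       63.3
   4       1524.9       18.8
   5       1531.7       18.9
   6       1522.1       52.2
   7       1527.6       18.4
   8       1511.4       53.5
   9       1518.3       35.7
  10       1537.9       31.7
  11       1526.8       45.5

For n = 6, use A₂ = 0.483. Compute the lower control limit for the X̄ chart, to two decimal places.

X̄̄ = (1526.0 + 1526.3 + 1524.7 + 1524.9 + 1531.7 + 1522.1 + 1527.6 + 1511.4 + 1518.3 + 1537.9 + 1526.8) / 11 = 16777.7000 / 11 = 1525.2455
R̄ = (16.6 + 44.0 + 63.3 + 18.8 + 18.9 + 52.2 + 18.4 + 53.5 + 35.7 + 31.7 + 45.5) / 11 = 398.6000 / 11 = 36.2364
LCL = X̄̄ − A₂·R̄ = 1525.2455 − 0.483 × 36.2364 = 1507.7433

1507.74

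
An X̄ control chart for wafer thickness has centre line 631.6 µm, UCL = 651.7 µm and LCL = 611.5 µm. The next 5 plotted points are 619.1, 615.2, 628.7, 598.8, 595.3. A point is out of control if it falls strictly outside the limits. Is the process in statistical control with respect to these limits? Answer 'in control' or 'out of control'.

Compare each point to [611.5, 651.7]: sample 4 = 598.8 < LCL; sample 5 = 595.3 < LCL.

out of control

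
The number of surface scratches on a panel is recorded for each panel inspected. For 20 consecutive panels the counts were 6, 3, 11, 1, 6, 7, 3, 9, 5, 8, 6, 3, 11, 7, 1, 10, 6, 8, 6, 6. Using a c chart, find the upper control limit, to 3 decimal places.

c̄ = (6 + 3 + 11 + 1 + 6 + 7 + 3 + 9 + 5 + 8 + 6 + 3 + 11 + 7 + 1 + 10 + 6 + 8 + 6 + 6) / 20 = 123 / 20 = 6.1500
UCL = c̄ + 3√c̄ = 6.1500 + 3 × √6.1500 = 6.1500 + 3 × 2.4799 = 13.5898

13.590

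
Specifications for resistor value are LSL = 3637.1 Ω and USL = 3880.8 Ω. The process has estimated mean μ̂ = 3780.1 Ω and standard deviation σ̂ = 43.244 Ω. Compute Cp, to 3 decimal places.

0.939

Cp = (USL − LSL) / (6σ̂) = (3880.8 − 3637.1) / (6 × 43.244) = 243.7000 / 259.4640 = 0.9392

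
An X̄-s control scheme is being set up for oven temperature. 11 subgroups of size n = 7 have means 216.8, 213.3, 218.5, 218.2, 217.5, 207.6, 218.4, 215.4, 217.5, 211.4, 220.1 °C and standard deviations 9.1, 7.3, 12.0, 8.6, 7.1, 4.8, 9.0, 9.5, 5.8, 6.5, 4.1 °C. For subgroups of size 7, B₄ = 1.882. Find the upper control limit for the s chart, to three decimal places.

s̄ = (9.1 + 7.3 + 12.0 + 8.6 + 7.1 + 4.8 + 9.0 + 9.5 + 5.8 + 6.5 + 4.1) / 11 = 7.6182
UCL_s = B₄·s̄ = 1.882 × 7.6182 = 14.3374

14.337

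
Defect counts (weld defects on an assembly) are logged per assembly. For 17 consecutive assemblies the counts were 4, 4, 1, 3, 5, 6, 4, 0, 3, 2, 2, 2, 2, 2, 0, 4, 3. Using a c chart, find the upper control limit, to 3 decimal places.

c̄ = (4 + 4 + 1 + 3 + 5 + 6 + 4 + 0 + 3 + 2 + 2 + 2 + 2 + 2 + 0 + 4 + 3) / 17 = 47 / 17 = 2.7647
UCL = c̄ + 3√c̄ = 2.7647 + 3 × √2.7647 = 2.7647 + 3 × 1.6627 = 7.7529

7.753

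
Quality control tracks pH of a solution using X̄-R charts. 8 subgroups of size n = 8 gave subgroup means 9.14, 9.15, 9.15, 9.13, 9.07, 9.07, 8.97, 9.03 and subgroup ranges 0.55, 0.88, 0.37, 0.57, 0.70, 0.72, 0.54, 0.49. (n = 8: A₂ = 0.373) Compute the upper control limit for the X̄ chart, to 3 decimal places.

9.313

X̄̄ = (9.14 + 9.15 + 9.15 + 9.13 + 9.07 + 9.07 + 8.97 + 9.03) / 8 = 72.7100 / 8 = 9.0888
R̄ = (0.55 + 0.88 + 0.37 + 0.57 + 0.70 + 0.72 + 0.54 + 0.49) / 8 = 4.8200 / 8 = 0.6025
UCL = X̄̄ + A₂·R̄ = 9.0888 + 0.373 × 0.6025 = 9.3135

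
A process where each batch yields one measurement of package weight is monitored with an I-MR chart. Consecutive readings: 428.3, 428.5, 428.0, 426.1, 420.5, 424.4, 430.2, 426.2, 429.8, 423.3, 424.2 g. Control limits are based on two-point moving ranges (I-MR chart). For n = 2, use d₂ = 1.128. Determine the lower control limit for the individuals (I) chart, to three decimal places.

X̄ = (428.3 + 428.5 + 428.0 + 426.1 + 420.5 + 424.4 + 430.2 + 426.2 + 429.8 + 423.3 + 424.2) / 11 = 426.3182
Moving ranges: 0.2, 0.5, 1.9, 5.6, 3.9, 5.8, 4.0, 3.6, 6.5, 0.9; M̄R̄ = 32.9000 / 10 = 3.2900
LCL = X̄ − 3·M̄R̄/d₂ = 426.3182 − 3 × 3.2900 / 1.128 = 417.5682

417.568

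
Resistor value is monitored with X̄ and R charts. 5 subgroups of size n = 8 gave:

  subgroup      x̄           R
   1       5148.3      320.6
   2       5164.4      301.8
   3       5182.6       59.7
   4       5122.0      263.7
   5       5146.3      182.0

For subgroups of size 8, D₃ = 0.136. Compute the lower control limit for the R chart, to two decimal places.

R̄ = (320.6 + 301.8 + 59.7 + 263.7 + 182.0) / 5 = 1127.8000 / 5 = 225.5600
LCL_R = D₃·R̄ = 0.136 × 225.5600 = 30.6762

30.68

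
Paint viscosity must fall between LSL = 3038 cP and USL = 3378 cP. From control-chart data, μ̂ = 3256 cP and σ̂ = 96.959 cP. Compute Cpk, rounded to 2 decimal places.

0.42

Cpu = (USL − μ̂) / (3σ̂) = (3378 − 3256) / (3 × 96.959) = 0.4194; Cpl = (μ̂ − LSL) / (3σ̂) = (3256 − 3038) / (3 × 96.959) = 0.7495; Cpk = min(Cpu, Cpl) = 0.4194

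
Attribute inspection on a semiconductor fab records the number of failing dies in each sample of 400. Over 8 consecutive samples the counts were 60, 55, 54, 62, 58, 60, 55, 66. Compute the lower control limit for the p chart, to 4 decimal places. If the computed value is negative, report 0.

0.0938

p̄ = Σdᵢ / (k·n) = 470 / (8 × 400) = 0.14688
LCL = p̄ − 3·√(p̄(1−p̄)/n) = 0.14688 − 3 × 0.01770 = 0.09378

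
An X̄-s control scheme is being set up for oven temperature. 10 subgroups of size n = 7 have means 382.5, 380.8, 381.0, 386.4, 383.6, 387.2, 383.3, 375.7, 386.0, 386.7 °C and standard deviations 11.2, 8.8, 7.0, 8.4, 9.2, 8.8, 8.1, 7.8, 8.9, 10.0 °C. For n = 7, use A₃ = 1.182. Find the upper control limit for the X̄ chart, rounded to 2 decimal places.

X̄̄ = (382.5 + 380.8 + 381.0 + 386.4 + 383.6 + 387.2 + 383.3 + 375.7 + 386.0 + 386.7) / 10 = 383.3200
s̄ = (11.2 + 8.8 + 7.0 + 8.4 + 9.2 + 8.8 + 8.1 + 7.8 + 8.9 + 10.0) / 10 = 8.8200
UCL = X̄̄ + A₃·s̄ = 383.3200 + 1.182 × 8.8200 = 393.7452

393.75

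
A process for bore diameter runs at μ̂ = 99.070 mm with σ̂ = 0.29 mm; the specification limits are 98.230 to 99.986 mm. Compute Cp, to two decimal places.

Cp = (USL − LSL) / (6σ̂) = (99.986 − 98.230) / (6 × 0.29) = 1.7560 / 1.7400 = 1.0092

1.01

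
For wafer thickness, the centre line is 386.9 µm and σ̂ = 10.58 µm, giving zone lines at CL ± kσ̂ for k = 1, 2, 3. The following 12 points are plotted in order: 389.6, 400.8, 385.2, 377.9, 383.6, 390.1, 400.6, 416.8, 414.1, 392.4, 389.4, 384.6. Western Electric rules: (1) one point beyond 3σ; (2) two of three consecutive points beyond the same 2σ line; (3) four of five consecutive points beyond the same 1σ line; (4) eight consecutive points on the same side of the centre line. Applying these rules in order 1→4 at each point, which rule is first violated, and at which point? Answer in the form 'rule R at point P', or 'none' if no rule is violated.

Zone of each point (C = within 1σ̂, B = 1σ̂–2σ̂, A = 2σ̂–3σ̂, * = beyond 3σ̂; sign = side of CL): 1:+C, 2:+B, 3:-C, 4:-C, 5:-C, 6:+C, 7:+B, 8:+A, 9:+A, 10:+C, 11:+C, 12:-C
Rule 2 (two of three consecutive points beyond the same 2σ limit) is satisfied at point 9.

rule 2 at point 9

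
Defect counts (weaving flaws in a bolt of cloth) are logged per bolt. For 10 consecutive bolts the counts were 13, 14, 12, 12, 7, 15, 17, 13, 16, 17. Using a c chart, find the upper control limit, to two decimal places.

24.66

c̄ = (13 + 14 + 12 + 12 + 7 + 15 + 17 + 13 + 16 + 17) / 10 = 136 / 10 = 13.6000
UCL = c̄ + 3√c̄ = 13.6000 + 3 × √13.6000 = 13.6000 + 3 × 3.6878 = 24.6635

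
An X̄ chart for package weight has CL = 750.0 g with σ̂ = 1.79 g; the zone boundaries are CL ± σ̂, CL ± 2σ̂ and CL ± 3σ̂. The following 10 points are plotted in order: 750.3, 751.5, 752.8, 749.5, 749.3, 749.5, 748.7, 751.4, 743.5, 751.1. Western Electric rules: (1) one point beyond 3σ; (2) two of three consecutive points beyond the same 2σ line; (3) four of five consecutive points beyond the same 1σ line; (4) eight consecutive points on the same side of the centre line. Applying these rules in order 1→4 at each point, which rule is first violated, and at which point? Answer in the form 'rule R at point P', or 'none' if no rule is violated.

Zone of each point (C = within 1σ̂, B = 1σ̂–2σ̂, A = 2σ̂–3σ̂, * = beyond 3σ̂; sign = side of CL): 1:+C, 2:+C, 3:+B, 4:-C, 5:-C, 6:-C, 7:-C, 8:+C, 9:-*, 10:+C
Rule 1 (one point beyond the 3σ limits) is satisfied at point 9.

rule 1 at point 9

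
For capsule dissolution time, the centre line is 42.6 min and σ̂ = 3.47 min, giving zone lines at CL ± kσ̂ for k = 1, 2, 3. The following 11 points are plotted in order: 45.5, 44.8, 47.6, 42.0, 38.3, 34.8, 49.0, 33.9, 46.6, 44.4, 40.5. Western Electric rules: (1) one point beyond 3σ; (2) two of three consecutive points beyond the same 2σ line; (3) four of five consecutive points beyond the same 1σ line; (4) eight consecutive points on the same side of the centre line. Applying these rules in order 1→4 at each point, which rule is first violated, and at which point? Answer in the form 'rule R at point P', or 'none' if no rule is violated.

rule 2 at point 8

Zone of each point (C = within 1σ̂, B = 1σ̂–2σ̂, A = 2σ̂–3σ̂, * = beyond 3σ̂; sign = side of CL): 1:+C, 2:+C, 3:+B, 4:-C, 5:-B, 6:-A, 7:+B, 8:-A, 9:+B, 10:+C, 11:-C
Rule 2 (two of three consecutive points beyond the same 2σ limit) is satisfied at point 8.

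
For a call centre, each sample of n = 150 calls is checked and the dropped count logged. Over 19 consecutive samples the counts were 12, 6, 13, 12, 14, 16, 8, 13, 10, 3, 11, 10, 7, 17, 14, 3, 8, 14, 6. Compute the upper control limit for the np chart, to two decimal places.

19.69

p̄ = Σdᵢ / (k·n) = 197 / (19 × 150) = 0.06912
UCL = np̄ + 3·√(np̄(1−p̄)) = 10.3684 + 3 × √(10.3684×0.93088) = 10.3684 + 3 × 3.1067 = 19.6886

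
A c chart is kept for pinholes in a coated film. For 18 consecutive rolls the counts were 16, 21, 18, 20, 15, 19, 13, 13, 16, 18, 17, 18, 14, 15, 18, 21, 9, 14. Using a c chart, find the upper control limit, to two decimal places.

c̄ = (16 + 21 + 18 + 20 + 15 + 19 + 13 + 13 + 16 + 18 + 17 + 18 + 14 + 15 + 18 + 21 + 9 + 14) / 18 = 295 / 18 = 16.3889
UCL = c̄ + 3√c̄ = 16.3889 + 3 × √16.3889 = 16.3889 + 3 × 4.0483 = 28.5338

28.53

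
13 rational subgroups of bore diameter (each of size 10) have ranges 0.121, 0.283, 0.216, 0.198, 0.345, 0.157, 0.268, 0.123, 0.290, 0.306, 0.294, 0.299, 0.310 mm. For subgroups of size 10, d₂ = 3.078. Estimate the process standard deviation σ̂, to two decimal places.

0.08

R̄ = (0.121 + 0.283 + 0.216 + 0.198 + 0.345 + 0.157 + 0.268 + 0.123 + 0.290 + 0.306 + 0.294 + 0.299 + 0.310) / 13 = 0.2469
σ̂ = R̄ / d₂ = 0.2469 / 3.078 = 0.0802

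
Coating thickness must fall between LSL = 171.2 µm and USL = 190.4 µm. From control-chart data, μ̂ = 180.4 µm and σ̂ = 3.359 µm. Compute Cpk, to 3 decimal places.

Cpu = (USL − μ̂) / (3σ̂) = (190.4 − 180.4) / (3 × 3.359) = 0.9924; Cpl = (μ̂ − LSL) / (3σ̂) = (180.4 − 171.2) / (3 × 3.359) = 0.9130; Cpk = min(Cpu, Cpl) = 0.9130

0.913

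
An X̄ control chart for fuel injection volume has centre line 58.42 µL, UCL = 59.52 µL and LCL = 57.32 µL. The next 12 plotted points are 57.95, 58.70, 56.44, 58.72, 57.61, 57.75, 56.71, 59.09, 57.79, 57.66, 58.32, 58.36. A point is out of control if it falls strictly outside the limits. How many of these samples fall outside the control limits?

Compare each point to [57.32, 59.52]: sample 3 = 56.44 < LCL; sample 7 = 56.71 < LCL.

2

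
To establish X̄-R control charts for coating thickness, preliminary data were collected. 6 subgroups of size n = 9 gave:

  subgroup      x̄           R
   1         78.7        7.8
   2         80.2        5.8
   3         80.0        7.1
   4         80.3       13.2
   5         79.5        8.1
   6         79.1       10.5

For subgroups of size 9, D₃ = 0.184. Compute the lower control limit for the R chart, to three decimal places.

R̄ = (7.8 + 5.8 + 7.1 + 13.2 + 8.1 + 10.5) / 6 = 52.5000 / 6 = 8.7500
LCL_R = D₃·R̄ = 0.184 × 8.7500 = 1.6100

1.610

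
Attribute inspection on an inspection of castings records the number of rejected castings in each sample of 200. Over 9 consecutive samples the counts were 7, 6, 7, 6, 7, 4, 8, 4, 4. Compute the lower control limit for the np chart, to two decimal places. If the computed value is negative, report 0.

p̄ = Σdᵢ / (k·n) = 53 / (9 × 200) = 0.02944
LCL = np̄ − 3·√(np̄(1−p̄)) = 5.8889 − 3 × 2.3907 = -1.2832 → 0 (negative, so LCL = 0)

0.00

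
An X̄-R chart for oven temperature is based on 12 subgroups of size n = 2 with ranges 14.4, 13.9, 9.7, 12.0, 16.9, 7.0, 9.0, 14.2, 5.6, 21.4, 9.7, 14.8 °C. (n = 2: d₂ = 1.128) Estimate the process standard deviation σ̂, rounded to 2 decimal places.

R̄ = (14.4 + 13.9 + 9.7 + 12.0 + 16.9 + 7.0 + 9.0 + 14.2 + 5.6 + 21.4 + 9.7 + 14.8) / 12 = 12.3833
σ̂ = R̄ / d₂ = 12.3833 / 1.128 = 10.9781

10.98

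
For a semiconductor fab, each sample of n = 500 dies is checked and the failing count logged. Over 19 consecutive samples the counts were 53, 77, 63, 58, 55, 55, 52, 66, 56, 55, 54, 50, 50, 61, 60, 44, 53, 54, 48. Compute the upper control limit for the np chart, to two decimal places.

77.16

p̄ = Σdᵢ / (k·n) = 1064 / (19 × 500) = 0.11200
UCL = np̄ + 3·√(np̄(1−p̄)) = 56.0000 + 3 × √(56.0000×0.88800) = 56.0000 + 3 × 7.0518 = 77.1554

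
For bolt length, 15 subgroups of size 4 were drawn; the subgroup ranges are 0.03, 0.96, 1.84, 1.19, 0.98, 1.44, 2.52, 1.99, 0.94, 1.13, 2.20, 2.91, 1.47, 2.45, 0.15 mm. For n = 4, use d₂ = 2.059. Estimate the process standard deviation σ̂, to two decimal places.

R̄ = (0.03 + 0.96 + 1.84 + 1.19 + 0.98 + 1.44 + 2.52 + 1.99 + 0.94 + 1.13 + 2.20 + 2.91 + 1.47 + 2.45 + 0.15) / 15 = 1.4800
σ̂ = R̄ / d₂ = 1.4800 / 2.059 = 0.7188

0.72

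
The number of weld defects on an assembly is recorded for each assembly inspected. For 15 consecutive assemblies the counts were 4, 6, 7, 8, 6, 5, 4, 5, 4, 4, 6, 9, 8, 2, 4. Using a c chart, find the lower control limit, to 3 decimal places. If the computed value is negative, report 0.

c̄ = (4 + 6 + 7 + 8 + 6 + 5 + 4 + 5 + 4 + 4 + 6 + 9 + 8 + 2 + 4) / 15 = 82 / 15 = 5.4667
LCL = c̄ − 3√c̄ = 5.4667 − 3 × 2.3381 = -1.5476 → 0 (cannot be negative)

0.000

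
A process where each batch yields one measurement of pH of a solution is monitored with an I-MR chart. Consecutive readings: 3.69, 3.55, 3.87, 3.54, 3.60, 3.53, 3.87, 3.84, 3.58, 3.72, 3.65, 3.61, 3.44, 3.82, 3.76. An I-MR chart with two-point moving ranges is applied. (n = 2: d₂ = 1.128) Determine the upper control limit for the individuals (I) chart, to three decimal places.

X̄ = (3.69 + 3.55 + 3.87 + 3.54 + 3.60 + 3.53 + 3.87 + 3.84 + 3.58 + 3.72 + 3.65 + 3.61 + 3.44 + 3.82 + 3.76) / 15 = 3.6713
Moving ranges: 0.14, 0.32, 0.33, 0.06, 0.07, 0.34, 0.03, 0.26, 0.14, 0.07, 0.04, 0.17, 0.38, 0.06; M̄R̄ = 2.4100 / 14 = 0.1721
UCL = X̄ + 3·M̄R̄/d₂ = 3.6713 + 3 × 0.1721 / 1.128 = 4.1292

4.129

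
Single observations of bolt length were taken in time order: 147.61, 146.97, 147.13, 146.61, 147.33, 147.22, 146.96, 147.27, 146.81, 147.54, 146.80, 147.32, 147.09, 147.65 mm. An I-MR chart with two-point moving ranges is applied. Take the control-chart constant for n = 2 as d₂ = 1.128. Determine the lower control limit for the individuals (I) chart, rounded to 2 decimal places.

X̄ = (147.61 + 146.97 + 147.13 + 146.61 + 147.33 + 147.22 + 146.96 + 147.27 + 146.81 + 147.54 + 146.80 + 147.32 + 147.09 + 147.65) / 14 = 147.1650
Moving ranges: 0.64, 0.16, 0.52, 0.72, 0.11, 0.26, 0.31, 0.46, 0.73, 0.74, 0.52, 0.23, 0.56; M̄R̄ = 5.9600 / 13 = 0.4585
LCL = X̄ − 3·M̄R̄/d₂ = 147.1650 − 3 × 0.4585 / 1.128 = 145.9457

145.95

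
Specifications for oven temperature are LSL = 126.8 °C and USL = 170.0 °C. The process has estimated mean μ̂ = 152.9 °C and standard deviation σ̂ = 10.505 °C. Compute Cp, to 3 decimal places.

Cp = (USL − LSL) / (6σ̂) = (170.0 − 126.8) / (6 × 10.505) = 43.2000 / 63.0300 = 0.6854

0.685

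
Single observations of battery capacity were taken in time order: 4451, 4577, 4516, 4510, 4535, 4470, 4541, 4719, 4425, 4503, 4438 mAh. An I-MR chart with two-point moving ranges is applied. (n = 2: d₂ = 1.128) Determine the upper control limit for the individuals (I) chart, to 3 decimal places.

X̄ = (4451 + 4577 + 4516 + 4510 + 4535 + 4470 + 4541 + 4719 + 4425 + 4503 + 4438) / 11 = 4516.8182
Moving ranges: 126, 61, 6, 25, 65, 71, 178, 294, 78, 65; M̄R̄ = 969.0000 / 10 = 96.9000
UCL = X̄ + 3·M̄R̄/d₂ = 4516.8182 + 3 × 96.9000 / 1.128 = 4774.5309

4774.531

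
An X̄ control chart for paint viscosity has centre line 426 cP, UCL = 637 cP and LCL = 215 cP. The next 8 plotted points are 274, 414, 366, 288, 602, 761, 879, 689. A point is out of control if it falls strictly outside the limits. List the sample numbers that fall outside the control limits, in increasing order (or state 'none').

Compare each point to [215, 637]: sample 6 = 761 > UCL; sample 7 = 879 > UCL; sample 8 = 689 > UCL.

6, 7, 8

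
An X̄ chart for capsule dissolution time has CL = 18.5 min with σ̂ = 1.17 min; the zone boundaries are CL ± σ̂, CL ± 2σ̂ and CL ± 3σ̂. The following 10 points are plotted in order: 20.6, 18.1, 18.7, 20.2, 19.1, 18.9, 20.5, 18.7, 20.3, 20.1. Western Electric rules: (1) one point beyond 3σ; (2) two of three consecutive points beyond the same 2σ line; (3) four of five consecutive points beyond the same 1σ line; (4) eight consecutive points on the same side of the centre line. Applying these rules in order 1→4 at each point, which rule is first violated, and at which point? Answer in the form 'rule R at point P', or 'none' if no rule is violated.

Zone of each point (C = within 1σ̂, B = 1σ̂–2σ̂, A = 2σ̂–3σ̂, * = beyond 3σ̂; sign = side of CL): 1:+B, 2:-C, 3:+C, 4:+B, 5:+C, 6:+C, 7:+B, 8:+C, 9:+B, 10:+B
Rule 4 (eight consecutive points on the same side of the centre line) is satisfied at point 10.

rule 4 at point 10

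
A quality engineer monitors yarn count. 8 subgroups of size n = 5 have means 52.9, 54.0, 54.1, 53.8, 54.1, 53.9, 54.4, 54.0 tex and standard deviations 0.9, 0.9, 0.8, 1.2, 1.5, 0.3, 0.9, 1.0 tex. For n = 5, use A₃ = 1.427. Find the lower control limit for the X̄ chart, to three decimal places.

X̄̄ = (52.9 + 54.0 + 54.1 + 53.8 + 54.1 + 53.9 + 54.4 + 54.0) / 8 = 53.9000
s̄ = (0.9 + 0.9 + 0.8 + 1.2 + 1.5 + 0.3 + 0.9 + 1.0) / 8 = 0.9375
LCL = X̄̄ − A₃·s̄ = 53.9000 − 1.427 × 0.9375 = 52.5622

52.562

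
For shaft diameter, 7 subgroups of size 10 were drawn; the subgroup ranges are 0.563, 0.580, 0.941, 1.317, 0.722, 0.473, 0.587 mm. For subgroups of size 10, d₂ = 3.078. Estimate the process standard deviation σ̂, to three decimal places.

R̄ = (0.563 + 0.580 + 0.941 + 1.317 + 0.722 + 0.473 + 0.587) / 7 = 0.7404
σ̂ = R̄ / d₂ = 0.7404 / 3.078 = 0.2406

0.241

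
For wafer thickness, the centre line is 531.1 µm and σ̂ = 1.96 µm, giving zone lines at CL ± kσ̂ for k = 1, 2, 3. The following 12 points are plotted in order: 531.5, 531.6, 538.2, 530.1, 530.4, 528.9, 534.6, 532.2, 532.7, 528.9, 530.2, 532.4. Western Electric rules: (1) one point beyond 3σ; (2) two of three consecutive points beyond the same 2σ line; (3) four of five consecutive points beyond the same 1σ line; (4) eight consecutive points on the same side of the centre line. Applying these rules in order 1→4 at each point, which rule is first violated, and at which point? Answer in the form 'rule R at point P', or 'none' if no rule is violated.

Zone of each point (C = within 1σ̂, B = 1σ̂–2σ̂, A = 2σ̂–3σ̂, * = beyond 3σ̂; sign = side of CL): 1:+C, 2:+C, 3:+*, 4:-C, 5:-C, 6:-B, 7:+B, 8:+C, 9:+C, 10:-B, 11:-C, 12:+C
Rule 1 (one point beyond the 3σ limits) is satisfied at point 3.

rule 1 at point 3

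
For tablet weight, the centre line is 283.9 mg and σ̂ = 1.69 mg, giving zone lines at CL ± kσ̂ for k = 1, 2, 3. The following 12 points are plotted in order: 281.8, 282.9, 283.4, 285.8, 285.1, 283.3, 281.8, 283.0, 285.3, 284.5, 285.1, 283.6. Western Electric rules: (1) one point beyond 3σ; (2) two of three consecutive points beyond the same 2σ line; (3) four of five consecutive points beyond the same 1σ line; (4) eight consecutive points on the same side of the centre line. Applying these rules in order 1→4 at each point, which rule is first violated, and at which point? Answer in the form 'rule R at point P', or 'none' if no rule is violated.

Zone of each point (C = within 1σ̂, B = 1σ̂–2σ̂, A = 2σ̂–3σ̂, * = beyond 3σ̂; sign = side of CL): 1:-B, 2:-C, 3:-C, 4:+B, 5:+C, 6:-C, 7:-B, 8:-C, 9:+C, 10:+C, 11:+C, 12:-C
No rule fires across all 12 points.

none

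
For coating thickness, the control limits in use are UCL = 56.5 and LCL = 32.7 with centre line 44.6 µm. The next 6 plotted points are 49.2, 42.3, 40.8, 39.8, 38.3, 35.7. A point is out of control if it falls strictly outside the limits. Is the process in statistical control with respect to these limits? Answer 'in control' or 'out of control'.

in control

All 6 points lie within [32.7, 56.5].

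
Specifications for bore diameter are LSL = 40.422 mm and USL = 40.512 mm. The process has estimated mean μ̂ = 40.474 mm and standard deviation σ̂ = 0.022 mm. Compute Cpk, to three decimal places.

0.576

Cpu = (USL − μ̂) / (3σ̂) = (40.512 − 40.474) / (3 × 0.022) = 0.5758; Cpl = (μ̂ − LSL) / (3σ̂) = (40.474 − 40.422) / (3 × 0.022) = 0.7879; Cpk = min(Cpu, Cpl) = 0.5758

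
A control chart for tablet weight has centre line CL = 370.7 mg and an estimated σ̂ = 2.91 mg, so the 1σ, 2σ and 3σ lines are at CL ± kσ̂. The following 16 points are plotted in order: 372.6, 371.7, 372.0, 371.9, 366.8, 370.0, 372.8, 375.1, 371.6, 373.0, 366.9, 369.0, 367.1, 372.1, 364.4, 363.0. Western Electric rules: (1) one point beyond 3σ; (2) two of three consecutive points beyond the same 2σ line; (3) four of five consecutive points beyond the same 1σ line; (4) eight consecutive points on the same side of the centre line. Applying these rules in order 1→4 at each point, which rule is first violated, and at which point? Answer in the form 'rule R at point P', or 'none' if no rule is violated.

rule 2 at point 16

Zone of each point (C = within 1σ̂, B = 1σ̂–2σ̂, A = 2σ̂–3σ̂, * = beyond 3σ̂; sign = side of CL): 1:+C, 2:+C, 3:+C, 4:+C, 5:-B, 6:-C, 7:+C, 8:+B, 9:+C, 10:+C, 11:-B, 12:-C, 13:-B, 14:+C, 15:-A, 16:-A
Rule 2 (two of three consecutive points beyond the same 2σ limit) is satisfied at point 16.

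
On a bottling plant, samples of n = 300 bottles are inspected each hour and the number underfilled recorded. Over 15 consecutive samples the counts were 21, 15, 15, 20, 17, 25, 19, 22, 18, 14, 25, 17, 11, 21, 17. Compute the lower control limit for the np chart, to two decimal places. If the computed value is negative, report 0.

p̄ = Σdᵢ / (k·n) = 277 / (15 × 300) = 0.06156
LCL = np̄ − 3·√(np̄(1−p̄)) = 18.4667 − 3 × 4.1629 = 5.9779

5.98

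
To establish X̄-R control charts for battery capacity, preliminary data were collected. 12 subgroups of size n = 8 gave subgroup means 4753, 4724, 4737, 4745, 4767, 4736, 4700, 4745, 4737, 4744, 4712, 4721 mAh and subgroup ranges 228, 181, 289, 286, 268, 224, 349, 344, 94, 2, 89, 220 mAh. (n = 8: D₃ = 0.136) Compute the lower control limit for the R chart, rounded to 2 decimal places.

29.17

R̄ = (228 + 181 + 289 + 286 + 268 + 224 + 349 + 344 + 94 + 2 + 89 + 220) / 12 = 2574.0000 / 12 = 214.5000
LCL_R = D₃·R̄ = 0.136 × 214.5000 = 29.1720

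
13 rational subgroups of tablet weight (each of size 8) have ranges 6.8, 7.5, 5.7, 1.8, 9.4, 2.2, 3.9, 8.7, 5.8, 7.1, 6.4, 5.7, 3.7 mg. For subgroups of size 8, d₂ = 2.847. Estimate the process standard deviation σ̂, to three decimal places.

2.018

R̄ = (6.8 + 7.5 + 5.7 + 1.8 + 9.4 + 2.2 + 3.9 + 8.7 + 5.8 + 7.1 + 6.4 + 5.7 + 3.7) / 13 = 5.7462
σ̂ = R̄ / d₂ = 5.7462 / 2.847 = 2.0183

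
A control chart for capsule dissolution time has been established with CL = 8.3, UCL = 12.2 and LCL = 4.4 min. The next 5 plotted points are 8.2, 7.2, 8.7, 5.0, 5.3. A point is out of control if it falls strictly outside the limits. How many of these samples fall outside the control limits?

All 5 points lie within [4.4, 12.2].

0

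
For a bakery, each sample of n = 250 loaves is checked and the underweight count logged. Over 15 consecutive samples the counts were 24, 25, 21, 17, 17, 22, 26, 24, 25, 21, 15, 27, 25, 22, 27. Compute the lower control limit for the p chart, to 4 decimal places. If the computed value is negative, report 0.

p̄ = Σdᵢ / (k·n) = 338 / (15 × 250) = 0.09013
LCL = p̄ − 3·√(p̄(1−p̄)/n) = 0.09013 − 3 × 0.01811 = 0.03580

0.0358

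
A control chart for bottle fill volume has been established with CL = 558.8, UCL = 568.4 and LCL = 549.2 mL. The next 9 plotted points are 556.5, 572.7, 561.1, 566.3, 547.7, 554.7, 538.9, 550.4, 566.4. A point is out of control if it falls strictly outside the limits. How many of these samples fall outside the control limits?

3

Compare each point to [549.2, 568.4]: sample 2 = 572.7 > UCL; sample 5 = 547.7 < LCL; sample 7 = 538.9 < LCL.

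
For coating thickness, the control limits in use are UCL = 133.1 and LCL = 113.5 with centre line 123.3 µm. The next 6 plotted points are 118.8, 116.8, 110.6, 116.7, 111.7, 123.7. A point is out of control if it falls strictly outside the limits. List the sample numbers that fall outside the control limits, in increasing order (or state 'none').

Compare each point to [113.5, 133.1]: sample 3 = 110.6 < LCL; sample 5 = 111.7 < LCL.

3, 5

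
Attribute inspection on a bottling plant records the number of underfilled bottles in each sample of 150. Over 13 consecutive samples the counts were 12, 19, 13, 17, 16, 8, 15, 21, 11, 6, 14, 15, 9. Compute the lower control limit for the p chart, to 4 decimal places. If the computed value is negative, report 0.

p̄ = Σdᵢ / (k·n) = 176 / (13 × 150) = 0.09026
LCL = p̄ − 3·√(p̄(1−p̄)/n) = 0.09026 − 3 × 0.02340 = 0.02007

0.0201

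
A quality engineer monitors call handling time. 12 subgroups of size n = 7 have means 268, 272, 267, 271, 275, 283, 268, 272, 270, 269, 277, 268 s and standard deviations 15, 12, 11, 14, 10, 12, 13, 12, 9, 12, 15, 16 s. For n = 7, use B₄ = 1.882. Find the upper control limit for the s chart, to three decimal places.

23.682

s̄ = (15 + 12 + 11 + 14 + 10 + 12 + 13 + 12 + 9 + 12 + 15 + 16) / 12 = 12.5833
UCL_s = B₄·s̄ = 1.882 × 12.5833 = 23.6818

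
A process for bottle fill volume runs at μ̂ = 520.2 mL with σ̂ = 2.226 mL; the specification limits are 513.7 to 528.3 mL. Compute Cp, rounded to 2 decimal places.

Cp = (USL − LSL) / (6σ̂) = (528.3 − 513.7) / (6 × 2.226) = 14.6000 / 13.3560 = 1.0931

1.09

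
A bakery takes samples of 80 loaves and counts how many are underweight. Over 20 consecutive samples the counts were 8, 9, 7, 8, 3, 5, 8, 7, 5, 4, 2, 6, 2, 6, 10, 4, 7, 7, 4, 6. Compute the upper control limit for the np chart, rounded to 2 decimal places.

12.91

p̄ = Σdᵢ / (k·n) = 118 / (20 × 80) = 0.07375
UCL = np̄ + 3·√(np̄(1−p̄)) = 5.9000 + 3 × √(5.9000×0.92625) = 5.9000 + 3 × 2.3377 = 12.9131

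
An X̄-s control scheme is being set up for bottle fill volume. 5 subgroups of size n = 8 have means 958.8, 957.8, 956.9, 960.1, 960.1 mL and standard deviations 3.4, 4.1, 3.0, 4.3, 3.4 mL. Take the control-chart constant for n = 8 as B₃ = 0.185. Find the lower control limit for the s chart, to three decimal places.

s̄ = (3.4 + 4.1 + 3.0 + 4.3 + 3.4) / 5 = 3.6400
LCL_s = B₃·s̄ = 0.185 × 3.6400 = 0.6734

0.673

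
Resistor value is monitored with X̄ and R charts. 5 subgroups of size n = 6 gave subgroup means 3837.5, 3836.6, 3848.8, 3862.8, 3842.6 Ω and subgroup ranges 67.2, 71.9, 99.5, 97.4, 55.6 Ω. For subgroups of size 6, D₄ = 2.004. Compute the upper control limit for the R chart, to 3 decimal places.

156.953

R̄ = (67.2 + 71.9 + 99.5 + 97.4 + 55.6) / 5 = 391.6000 / 5 = 78.3200
UCL_R = D₄·R̄ = 2.004 × 78.3200 = 156.9533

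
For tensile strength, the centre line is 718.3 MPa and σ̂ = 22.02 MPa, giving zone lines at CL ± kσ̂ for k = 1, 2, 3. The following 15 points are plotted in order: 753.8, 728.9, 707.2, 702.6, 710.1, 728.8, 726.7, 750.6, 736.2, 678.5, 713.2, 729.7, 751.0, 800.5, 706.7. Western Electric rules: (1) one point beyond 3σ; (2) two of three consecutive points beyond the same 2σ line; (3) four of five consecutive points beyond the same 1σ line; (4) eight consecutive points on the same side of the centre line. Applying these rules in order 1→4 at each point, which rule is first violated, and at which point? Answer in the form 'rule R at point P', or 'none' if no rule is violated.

rule 1 at point 14

Zone of each point (C = within 1σ̂, B = 1σ̂–2σ̂, A = 2σ̂–3σ̂, * = beyond 3σ̂; sign = side of CL): 1:+B, 2:+C, 3:-C, 4:-C, 5:-C, 6:+C, 7:+C, 8:+B, 9:+C, 10:-B, 11:-C, 12:+C, 13:+B, 14:+*, 15:-C
Rule 1 (one point beyond the 3σ limits) is satisfied at point 14.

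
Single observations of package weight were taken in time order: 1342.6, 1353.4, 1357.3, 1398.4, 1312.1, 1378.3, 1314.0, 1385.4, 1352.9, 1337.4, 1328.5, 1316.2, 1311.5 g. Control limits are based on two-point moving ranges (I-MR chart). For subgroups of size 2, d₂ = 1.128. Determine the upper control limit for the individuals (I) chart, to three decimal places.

X̄ = (1342.6 + 1353.4 + 1357.3 + 1398.4 + 1312.1 + 1378.3 + 1314.0 + 1385.4 + 1352.9 + 1337.4 + 1328.5 + 1316.2 + 1311.5) / 13 = 1345.2308
Moving ranges: 10.8, 3.9, 41.1, 86.3, 66.2, 64.3, 71.4, 32.5, 15.5, 8.9, 12.3, 4.7; M̄R̄ = 417.9000 / 12 = 34.8250
UCL = X̄ + 3·M̄R̄/d₂ = 1345.2308 + 3 × 34.8250 / 1.128 = 1437.8505

1437.850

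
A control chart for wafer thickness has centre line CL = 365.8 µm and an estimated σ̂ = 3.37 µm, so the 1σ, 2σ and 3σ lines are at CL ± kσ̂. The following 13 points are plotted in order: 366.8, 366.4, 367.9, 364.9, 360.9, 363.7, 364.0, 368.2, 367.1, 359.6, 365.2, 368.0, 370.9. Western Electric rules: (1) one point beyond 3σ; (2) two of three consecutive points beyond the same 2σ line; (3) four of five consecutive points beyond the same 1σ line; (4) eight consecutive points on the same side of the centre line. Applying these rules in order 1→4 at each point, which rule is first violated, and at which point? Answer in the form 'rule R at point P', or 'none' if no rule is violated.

none

Zone of each point (C = within 1σ̂, B = 1σ̂–2σ̂, A = 2σ̂–3σ̂, * = beyond 3σ̂; sign = side of CL): 1:+C, 2:+C, 3:+C, 4:-C, 5:-B, 6:-C, 7:-C, 8:+C, 9:+C, 10:-B, 11:-C, 12:+C, 13:+B
No rule fires across all 13 points.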